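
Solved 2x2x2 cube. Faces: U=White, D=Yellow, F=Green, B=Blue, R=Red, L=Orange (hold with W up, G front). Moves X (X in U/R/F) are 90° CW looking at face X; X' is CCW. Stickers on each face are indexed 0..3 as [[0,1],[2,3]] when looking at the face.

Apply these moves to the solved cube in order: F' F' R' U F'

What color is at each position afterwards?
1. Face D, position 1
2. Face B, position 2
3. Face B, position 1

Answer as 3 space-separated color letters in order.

Answer: R W R

Derivation:
After move 1 (F'): F=GGGG U=WWRR R=YRYR D=OOYY L=OWOW
After move 2 (F'): F=GGGG U=WWYY R=OROR D=WWYY L=OROR
After move 3 (R'): R=RROO U=WBYB F=GWGY D=WGYG B=YBWB
After move 4 (U): U=YWBB F=RRGY R=YBOO B=ORWB L=GWOR
After move 5 (F'): F=RYRG U=YWYO R=GBWO D=WRYG L=GBOB
Query 1: D[1] = R
Query 2: B[2] = W
Query 3: B[1] = R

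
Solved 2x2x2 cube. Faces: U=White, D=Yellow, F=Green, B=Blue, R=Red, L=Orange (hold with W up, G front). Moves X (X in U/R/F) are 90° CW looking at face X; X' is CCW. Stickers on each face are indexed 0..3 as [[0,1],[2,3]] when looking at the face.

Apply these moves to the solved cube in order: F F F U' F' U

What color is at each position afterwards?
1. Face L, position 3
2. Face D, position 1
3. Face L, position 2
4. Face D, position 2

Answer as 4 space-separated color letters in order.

Answer: W W O Y

Derivation:
After move 1 (F): F=GGGG U=WWOO R=WRWR D=RRYY L=OYOY
After move 2 (F): F=GGGG U=WWYY R=OROR D=WWYY L=OROR
After move 3 (F): F=GGGG U=WWRR R=YRYR D=OOYY L=OWOW
After move 4 (U'): U=WRWR F=OWGG R=GGYR B=YRBB L=BBOW
After move 5 (F'): F=WGOG U=WRGY R=OGOR D=BWYY L=BROW
After move 6 (U): U=GWYR F=OGOG R=YROR B=BRBB L=WGOW
Query 1: L[3] = W
Query 2: D[1] = W
Query 3: L[2] = O
Query 4: D[2] = Y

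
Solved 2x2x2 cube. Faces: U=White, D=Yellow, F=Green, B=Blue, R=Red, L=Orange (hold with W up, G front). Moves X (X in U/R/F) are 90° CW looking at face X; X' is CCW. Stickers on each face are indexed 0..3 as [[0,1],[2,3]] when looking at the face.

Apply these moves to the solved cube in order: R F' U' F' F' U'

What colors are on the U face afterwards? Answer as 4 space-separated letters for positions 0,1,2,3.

Answer: R O G O

Derivation:
After move 1 (R): R=RRRR U=WGWG F=GYGY D=YBYB B=WBWB
After move 2 (F'): F=YYGG U=WGRR R=BRYR D=OOYB L=OGOW
After move 3 (U'): U=GRWR F=OGGG R=YYYR B=BRWB L=WBOW
After move 4 (F'): F=GGOG U=GRYY R=OYOR D=BWYB L=WROW
After move 5 (F'): F=GGGO U=GROO R=WYBR D=RWYB L=WYOY
After move 6 (U'): U=ROGO F=WYGO R=GGBR B=WYWB L=BROY
Query: U face = ROGO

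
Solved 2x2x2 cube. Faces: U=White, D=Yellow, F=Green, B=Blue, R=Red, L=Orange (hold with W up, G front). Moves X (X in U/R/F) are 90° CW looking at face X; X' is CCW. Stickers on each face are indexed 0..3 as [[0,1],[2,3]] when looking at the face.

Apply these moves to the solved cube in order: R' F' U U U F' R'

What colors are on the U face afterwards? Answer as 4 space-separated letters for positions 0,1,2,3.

Answer: B Y W G

Derivation:
After move 1 (R'): R=RRRR U=WBWB F=GWGW D=YGYG B=YBYB
After move 2 (F'): F=WWGG U=WBRR R=GRYR D=OOYG L=OBOW
After move 3 (U): U=RWRB F=GRGG R=YBYR B=OBYB L=WWOW
After move 4 (U): U=RRBW F=YBGG R=OBYR B=WWYB L=GROW
After move 5 (U): U=BRWR F=OBGG R=WWYR B=GRYB L=YBOW
After move 6 (F'): F=BGOG U=BRWY R=OWOR D=BWYG L=YROW
After move 7 (R'): R=WROO U=BYWG F=BROY D=BGYG B=GRWB
Query: U face = BYWG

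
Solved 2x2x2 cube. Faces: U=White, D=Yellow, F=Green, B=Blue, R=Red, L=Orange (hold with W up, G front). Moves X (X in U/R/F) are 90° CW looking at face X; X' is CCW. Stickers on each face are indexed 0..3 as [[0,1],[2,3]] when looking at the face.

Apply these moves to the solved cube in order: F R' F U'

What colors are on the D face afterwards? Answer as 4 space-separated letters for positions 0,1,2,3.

Answer: W R Y G

Derivation:
After move 1 (F): F=GGGG U=WWOO R=WRWR D=RRYY L=OYOY
After move 2 (R'): R=RRWW U=WBOB F=GWGO D=RGYG B=YBRB
After move 3 (F): F=GGOW U=WBYY R=ORBW D=WRYG L=OROG
After move 4 (U'): U=BYWY F=OROW R=GGBW B=ORRB L=YBOG
Query: D face = WRYG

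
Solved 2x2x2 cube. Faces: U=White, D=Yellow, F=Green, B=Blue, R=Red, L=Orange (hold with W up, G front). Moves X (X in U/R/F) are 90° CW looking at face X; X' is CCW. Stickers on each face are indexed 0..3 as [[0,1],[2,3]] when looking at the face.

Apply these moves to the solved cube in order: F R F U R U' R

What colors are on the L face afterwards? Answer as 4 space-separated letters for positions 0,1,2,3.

Answer: G R O B

Derivation:
After move 1 (F): F=GGGG U=WWOO R=WRWR D=RRYY L=OYOY
After move 2 (R): R=WWRR U=WGOG F=GRGY D=RBYB B=OBWB
After move 3 (F): F=GGYR U=WGYY R=OWGR D=RWYB L=OROB
After move 4 (U): U=YWYG F=OWYR R=OBGR B=ORWB L=GGOB
After move 5 (R): R=GORB U=YWYR F=OWYB D=RWYO B=GRWB
After move 6 (U'): U=WRYY F=GGYB R=OWRB B=GOWB L=GROB
After move 7 (R): R=ROBW U=WGYB F=GWYO D=RWYG B=YORB
Query: L face = GROB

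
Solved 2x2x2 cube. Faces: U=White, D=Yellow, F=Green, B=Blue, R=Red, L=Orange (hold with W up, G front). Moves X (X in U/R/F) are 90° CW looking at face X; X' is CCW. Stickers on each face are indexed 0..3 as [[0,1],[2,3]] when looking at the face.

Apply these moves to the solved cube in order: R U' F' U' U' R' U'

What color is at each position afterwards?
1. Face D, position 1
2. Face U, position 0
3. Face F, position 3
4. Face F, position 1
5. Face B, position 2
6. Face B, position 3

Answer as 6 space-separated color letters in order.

After move 1 (R): R=RRRR U=WGWG F=GYGY D=YBYB B=WBWB
After move 2 (U'): U=GGWW F=OOGY R=GYRR B=RRWB L=WBOO
After move 3 (F'): F=OYOG U=GGGR R=BYYR D=BOYB L=WWOW
After move 4 (U'): U=GRGG F=WWOG R=OYYR B=BYWB L=RROW
After move 5 (U'): U=RGGG F=RROG R=WWYR B=OYWB L=BYOW
After move 6 (R'): R=WRWY U=RWGO F=RGOG D=BRYG B=BYOB
After move 7 (U'): U=WORG F=BYOG R=RGWY B=WROB L=BYOW
Query 1: D[1] = R
Query 2: U[0] = W
Query 3: F[3] = G
Query 4: F[1] = Y
Query 5: B[2] = O
Query 6: B[3] = B

Answer: R W G Y O B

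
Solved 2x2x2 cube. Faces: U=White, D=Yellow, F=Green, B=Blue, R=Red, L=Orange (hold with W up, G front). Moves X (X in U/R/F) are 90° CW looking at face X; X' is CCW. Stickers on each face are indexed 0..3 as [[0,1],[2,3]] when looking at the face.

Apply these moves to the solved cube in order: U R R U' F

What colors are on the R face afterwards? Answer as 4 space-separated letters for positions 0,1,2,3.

Answer: W B W B

Derivation:
After move 1 (U): U=WWWW F=RRGG R=BBRR B=OOBB L=GGOO
After move 2 (R): R=RBRB U=WRWG F=RYGY D=YBYO B=WOWB
After move 3 (R): R=RRBB U=WYWY F=RBGO D=YWYW B=GORB
After move 4 (U'): U=YYWW F=GGGO R=RBBB B=RRRB L=GOOO
After move 5 (F): F=GGOG U=YYOO R=WBWB D=BRYW L=GYOW
Query: R face = WBWB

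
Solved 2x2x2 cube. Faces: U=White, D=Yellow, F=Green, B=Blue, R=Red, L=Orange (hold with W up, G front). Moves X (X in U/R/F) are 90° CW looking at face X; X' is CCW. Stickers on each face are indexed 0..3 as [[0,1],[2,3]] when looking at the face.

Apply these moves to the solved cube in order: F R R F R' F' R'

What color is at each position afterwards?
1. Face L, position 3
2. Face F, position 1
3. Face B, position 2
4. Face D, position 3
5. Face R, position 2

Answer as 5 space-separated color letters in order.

After move 1 (F): F=GGGG U=WWOO R=WRWR D=RRYY L=OYOY
After move 2 (R): R=WWRR U=WGOG F=GRGY D=RBYB B=OBWB
After move 3 (R): R=RWRW U=WROY F=GBGB D=RWYO B=GBGB
After move 4 (F): F=GGBB U=WRYY R=OWYW D=RRYO L=OROW
After move 5 (R'): R=WWOY U=WGYG F=GRBY D=RGYB B=OBRB
After move 6 (F'): F=RYGB U=WGWO R=GWRY D=RWYB L=OGOY
After move 7 (R'): R=WYGR U=WRWO F=RGGO D=RYYB B=BBWB
Query 1: L[3] = Y
Query 2: F[1] = G
Query 3: B[2] = W
Query 4: D[3] = B
Query 5: R[2] = G

Answer: Y G W B G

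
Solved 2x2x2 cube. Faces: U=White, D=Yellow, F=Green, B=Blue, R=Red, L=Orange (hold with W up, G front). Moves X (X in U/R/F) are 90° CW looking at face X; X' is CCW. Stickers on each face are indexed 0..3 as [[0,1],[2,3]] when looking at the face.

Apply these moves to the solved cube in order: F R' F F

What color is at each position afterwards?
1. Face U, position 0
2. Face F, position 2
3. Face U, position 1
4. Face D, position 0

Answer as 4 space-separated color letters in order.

After move 1 (F): F=GGGG U=WWOO R=WRWR D=RRYY L=OYOY
After move 2 (R'): R=RRWW U=WBOB F=GWGO D=RGYG B=YBRB
After move 3 (F): F=GGOW U=WBYY R=ORBW D=WRYG L=OROG
After move 4 (F): F=OGWG U=WBGR R=YRYW D=BOYG L=OWOR
Query 1: U[0] = W
Query 2: F[2] = W
Query 3: U[1] = B
Query 4: D[0] = B

Answer: W W B B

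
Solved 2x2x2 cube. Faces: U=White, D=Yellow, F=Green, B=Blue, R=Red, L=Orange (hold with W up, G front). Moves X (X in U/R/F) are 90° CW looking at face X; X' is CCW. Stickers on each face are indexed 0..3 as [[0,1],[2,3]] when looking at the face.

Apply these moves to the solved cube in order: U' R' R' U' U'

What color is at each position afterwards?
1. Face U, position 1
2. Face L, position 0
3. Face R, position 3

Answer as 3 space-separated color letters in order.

Answer: W R G

Derivation:
After move 1 (U'): U=WWWW F=OOGG R=GGRR B=RRBB L=BBOO
After move 2 (R'): R=GRGR U=WBWR F=OWGW D=YOYG B=YRYB
After move 3 (R'): R=RRGG U=WYWY F=OBGR D=YWYW B=GROB
After move 4 (U'): U=YYWW F=BBGR R=OBGG B=RROB L=GROO
After move 5 (U'): U=YWYW F=GRGR R=BBGG B=OBOB L=RROO
Query 1: U[1] = W
Query 2: L[0] = R
Query 3: R[3] = G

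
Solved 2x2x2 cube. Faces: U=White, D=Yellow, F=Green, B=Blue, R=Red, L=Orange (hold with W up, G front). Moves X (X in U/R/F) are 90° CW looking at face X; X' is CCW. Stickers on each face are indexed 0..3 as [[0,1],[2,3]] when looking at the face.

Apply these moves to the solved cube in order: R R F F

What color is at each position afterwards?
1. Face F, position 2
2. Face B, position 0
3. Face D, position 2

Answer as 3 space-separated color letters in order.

Answer: B G Y

Derivation:
After move 1 (R): R=RRRR U=WGWG F=GYGY D=YBYB B=WBWB
After move 2 (R): R=RRRR U=WYWY F=GBGB D=YWYW B=GBGB
After move 3 (F): F=GGBB U=WYOO R=WRYR D=RRYW L=OYOW
After move 4 (F): F=BGBG U=WYWY R=OROR D=YWYW L=OROR
Query 1: F[2] = B
Query 2: B[0] = G
Query 3: D[2] = Y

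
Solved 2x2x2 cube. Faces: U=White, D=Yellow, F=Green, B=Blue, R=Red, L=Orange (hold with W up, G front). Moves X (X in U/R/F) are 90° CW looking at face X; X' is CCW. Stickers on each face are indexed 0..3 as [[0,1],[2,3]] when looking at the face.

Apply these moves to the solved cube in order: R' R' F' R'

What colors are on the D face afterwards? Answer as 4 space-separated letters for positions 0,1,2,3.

After move 1 (R'): R=RRRR U=WBWB F=GWGW D=YGYG B=YBYB
After move 2 (R'): R=RRRR U=WYWY F=GBGB D=YWYW B=GBGB
After move 3 (F'): F=BBGG U=WYRR R=WRYR D=OOYW L=OYOW
After move 4 (R'): R=RRWY U=WGRG F=BYGR D=OBYG B=WBOB
Query: D face = OBYG

Answer: O B Y G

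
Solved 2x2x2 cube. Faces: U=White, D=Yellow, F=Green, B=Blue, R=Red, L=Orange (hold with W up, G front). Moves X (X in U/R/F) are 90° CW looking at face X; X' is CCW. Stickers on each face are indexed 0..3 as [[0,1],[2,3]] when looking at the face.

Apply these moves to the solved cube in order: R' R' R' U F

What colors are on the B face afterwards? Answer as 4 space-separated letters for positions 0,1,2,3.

Answer: O O W B

Derivation:
After move 1 (R'): R=RRRR U=WBWB F=GWGW D=YGYG B=YBYB
After move 2 (R'): R=RRRR U=WYWY F=GBGB D=YWYW B=GBGB
After move 3 (R'): R=RRRR U=WGWG F=GYGY D=YBYB B=WBWB
After move 4 (U): U=WWGG F=RRGY R=WBRR B=OOWB L=GYOO
After move 5 (F): F=GRYR U=WWOY R=GBGR D=RWYB L=GYOB
Query: B face = OOWB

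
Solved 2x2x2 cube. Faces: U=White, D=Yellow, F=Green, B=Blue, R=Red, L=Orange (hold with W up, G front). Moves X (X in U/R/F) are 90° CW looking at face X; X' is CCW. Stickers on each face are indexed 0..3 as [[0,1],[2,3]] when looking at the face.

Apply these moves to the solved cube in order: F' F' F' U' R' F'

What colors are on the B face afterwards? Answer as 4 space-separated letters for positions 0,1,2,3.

After move 1 (F'): F=GGGG U=WWRR R=YRYR D=OOYY L=OWOW
After move 2 (F'): F=GGGG U=WWYY R=OROR D=WWYY L=OROR
After move 3 (F'): F=GGGG U=WWOO R=WRWR D=RRYY L=OYOY
After move 4 (U'): U=WOWO F=OYGG R=GGWR B=WRBB L=BBOY
After move 5 (R'): R=GRGW U=WBWW F=OOGO D=RYYG B=YRRB
After move 6 (F'): F=OOOG U=WBGG R=YRRW D=BYYG L=BWOW
Query: B face = YRRB

Answer: Y R R B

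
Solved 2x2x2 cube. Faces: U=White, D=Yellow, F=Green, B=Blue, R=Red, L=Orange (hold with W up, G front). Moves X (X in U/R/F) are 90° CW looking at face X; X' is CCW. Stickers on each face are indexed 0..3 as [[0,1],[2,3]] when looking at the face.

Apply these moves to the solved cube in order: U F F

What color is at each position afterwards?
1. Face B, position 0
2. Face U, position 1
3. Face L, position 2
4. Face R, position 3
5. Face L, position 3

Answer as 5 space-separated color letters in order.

After move 1 (U): U=WWWW F=RRGG R=BBRR B=OOBB L=GGOO
After move 2 (F): F=GRGR U=WWOG R=WBWR D=RBYY L=GYOY
After move 3 (F): F=GGRR U=WWYY R=OBGR D=WWYY L=GROB
Query 1: B[0] = O
Query 2: U[1] = W
Query 3: L[2] = O
Query 4: R[3] = R
Query 5: L[3] = B

Answer: O W O R B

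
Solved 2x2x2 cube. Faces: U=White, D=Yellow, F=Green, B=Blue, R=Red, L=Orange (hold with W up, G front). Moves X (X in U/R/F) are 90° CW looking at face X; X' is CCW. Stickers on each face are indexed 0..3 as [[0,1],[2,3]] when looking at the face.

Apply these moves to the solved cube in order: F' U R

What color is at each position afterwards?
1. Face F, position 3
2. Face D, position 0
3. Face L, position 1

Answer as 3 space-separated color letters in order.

Answer: Y O G

Derivation:
After move 1 (F'): F=GGGG U=WWRR R=YRYR D=OOYY L=OWOW
After move 2 (U): U=RWRW F=YRGG R=BBYR B=OWBB L=GGOW
After move 3 (R): R=YBRB U=RRRG F=YOGY D=OBYO B=WWWB
Query 1: F[3] = Y
Query 2: D[0] = O
Query 3: L[1] = G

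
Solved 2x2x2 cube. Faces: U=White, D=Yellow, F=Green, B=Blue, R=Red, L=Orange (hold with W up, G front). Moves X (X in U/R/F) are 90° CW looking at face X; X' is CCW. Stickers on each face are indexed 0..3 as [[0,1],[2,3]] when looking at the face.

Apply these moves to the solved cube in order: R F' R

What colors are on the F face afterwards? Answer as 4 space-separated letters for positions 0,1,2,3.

After move 1 (R): R=RRRR U=WGWG F=GYGY D=YBYB B=WBWB
After move 2 (F'): F=YYGG U=WGRR R=BRYR D=OOYB L=OGOW
After move 3 (R): R=YBRR U=WYRG F=YOGB D=OWYW B=RBGB
Query: F face = YOGB

Answer: Y O G B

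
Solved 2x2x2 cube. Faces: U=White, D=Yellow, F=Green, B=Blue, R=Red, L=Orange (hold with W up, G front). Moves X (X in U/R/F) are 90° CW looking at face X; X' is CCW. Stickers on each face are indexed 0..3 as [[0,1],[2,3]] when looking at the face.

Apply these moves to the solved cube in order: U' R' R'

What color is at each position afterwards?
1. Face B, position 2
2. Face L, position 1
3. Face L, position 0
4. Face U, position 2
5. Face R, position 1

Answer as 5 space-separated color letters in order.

After move 1 (U'): U=WWWW F=OOGG R=GGRR B=RRBB L=BBOO
After move 2 (R'): R=GRGR U=WBWR F=OWGW D=YOYG B=YRYB
After move 3 (R'): R=RRGG U=WYWY F=OBGR D=YWYW B=GROB
Query 1: B[2] = O
Query 2: L[1] = B
Query 3: L[0] = B
Query 4: U[2] = W
Query 5: R[1] = R

Answer: O B B W R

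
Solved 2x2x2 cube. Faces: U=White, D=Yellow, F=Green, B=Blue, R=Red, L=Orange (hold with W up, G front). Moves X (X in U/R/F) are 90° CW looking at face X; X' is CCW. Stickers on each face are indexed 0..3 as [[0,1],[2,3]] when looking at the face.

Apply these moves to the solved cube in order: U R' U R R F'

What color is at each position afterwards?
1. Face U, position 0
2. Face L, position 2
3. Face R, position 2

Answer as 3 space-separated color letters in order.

Answer: W O Y

Derivation:
After move 1 (U): U=WWWW F=RRGG R=BBRR B=OOBB L=GGOO
After move 2 (R'): R=BRBR U=WBWO F=RWGW D=YRYG B=YOYB
After move 3 (U): U=WWOB F=BRGW R=YOBR B=GGYB L=RWOO
After move 4 (R): R=BYRO U=WROW F=BRGG D=YYYG B=BGWB
After move 5 (R): R=RBOY U=WROG F=BYGG D=YWYB B=WGRB
After move 6 (F'): F=YGBG U=WRRO R=WBYY D=WOYB L=RGOO
Query 1: U[0] = W
Query 2: L[2] = O
Query 3: R[2] = Y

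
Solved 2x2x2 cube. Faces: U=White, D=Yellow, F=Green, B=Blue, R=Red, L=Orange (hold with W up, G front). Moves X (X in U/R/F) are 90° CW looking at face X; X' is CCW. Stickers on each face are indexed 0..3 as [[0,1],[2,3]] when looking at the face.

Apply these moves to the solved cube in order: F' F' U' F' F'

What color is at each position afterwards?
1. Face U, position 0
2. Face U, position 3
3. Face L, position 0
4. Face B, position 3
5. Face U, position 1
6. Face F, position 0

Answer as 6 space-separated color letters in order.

After move 1 (F'): F=GGGG U=WWRR R=YRYR D=OOYY L=OWOW
After move 2 (F'): F=GGGG U=WWYY R=OROR D=WWYY L=OROR
After move 3 (U'): U=WYWY F=ORGG R=GGOR B=ORBB L=BBOR
After move 4 (F'): F=RGOG U=WYGO R=WGWR D=BRYY L=BYOW
After move 5 (F'): F=GGRO U=WYWW R=RGBR D=YWYY L=BOOG
Query 1: U[0] = W
Query 2: U[3] = W
Query 3: L[0] = B
Query 4: B[3] = B
Query 5: U[1] = Y
Query 6: F[0] = G

Answer: W W B B Y G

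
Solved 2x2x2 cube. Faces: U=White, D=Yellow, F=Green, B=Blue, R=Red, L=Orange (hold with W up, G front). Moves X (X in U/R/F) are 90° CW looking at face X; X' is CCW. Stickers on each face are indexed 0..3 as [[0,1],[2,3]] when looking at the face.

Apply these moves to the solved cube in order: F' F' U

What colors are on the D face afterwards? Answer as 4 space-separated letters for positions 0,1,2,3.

After move 1 (F'): F=GGGG U=WWRR R=YRYR D=OOYY L=OWOW
After move 2 (F'): F=GGGG U=WWYY R=OROR D=WWYY L=OROR
After move 3 (U): U=YWYW F=ORGG R=BBOR B=ORBB L=GGOR
Query: D face = WWYY

Answer: W W Y Y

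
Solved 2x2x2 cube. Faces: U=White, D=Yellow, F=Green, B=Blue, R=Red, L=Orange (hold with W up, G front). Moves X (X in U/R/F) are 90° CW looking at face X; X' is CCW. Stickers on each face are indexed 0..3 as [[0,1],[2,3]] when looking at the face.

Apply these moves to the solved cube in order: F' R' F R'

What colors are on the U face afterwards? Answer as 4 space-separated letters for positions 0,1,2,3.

After move 1 (F'): F=GGGG U=WWRR R=YRYR D=OOYY L=OWOW
After move 2 (R'): R=RRYY U=WBRB F=GWGR D=OGYG B=YBOB
After move 3 (F): F=GGRW U=WBWW R=RRBY D=YRYG L=OOOG
After move 4 (R'): R=RYRB U=WOWY F=GBRW D=YGYW B=GBRB
Query: U face = WOWY

Answer: W O W Y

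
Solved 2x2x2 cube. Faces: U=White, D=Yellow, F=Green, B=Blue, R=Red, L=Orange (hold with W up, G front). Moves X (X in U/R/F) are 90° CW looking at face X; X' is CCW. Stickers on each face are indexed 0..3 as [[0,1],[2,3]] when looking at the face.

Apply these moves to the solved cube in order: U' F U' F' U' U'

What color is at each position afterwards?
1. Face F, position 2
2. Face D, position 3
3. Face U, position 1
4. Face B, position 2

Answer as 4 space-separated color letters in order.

After move 1 (U'): U=WWWW F=OOGG R=GGRR B=RRBB L=BBOO
After move 2 (F): F=GOGO U=WWOB R=WGWR D=RGYY L=BYOY
After move 3 (U'): U=WBWO F=BYGO R=GOWR B=WGBB L=RROY
After move 4 (F'): F=YOBG U=WBGW R=GORR D=RYYY L=ROOW
After move 5 (U'): U=BWWG F=ROBG R=YORR B=GOBB L=WGOW
After move 6 (U'): U=WGBW F=WGBG R=RORR B=YOBB L=GOOW
Query 1: F[2] = B
Query 2: D[3] = Y
Query 3: U[1] = G
Query 4: B[2] = B

Answer: B Y G B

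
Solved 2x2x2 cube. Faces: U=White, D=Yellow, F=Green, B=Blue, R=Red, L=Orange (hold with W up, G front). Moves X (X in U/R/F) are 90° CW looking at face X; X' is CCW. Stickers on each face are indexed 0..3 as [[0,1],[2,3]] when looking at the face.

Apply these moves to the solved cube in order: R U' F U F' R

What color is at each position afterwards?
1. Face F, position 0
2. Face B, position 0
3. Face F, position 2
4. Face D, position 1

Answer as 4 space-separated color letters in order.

Answer: Y W W W

Derivation:
After move 1 (R): R=RRRR U=WGWG F=GYGY D=YBYB B=WBWB
After move 2 (U'): U=GGWW F=OOGY R=GYRR B=RRWB L=WBOO
After move 3 (F): F=GOYO U=GGOB R=WYWR D=RGYB L=WYOB
After move 4 (U): U=OGBG F=WYYO R=RRWR B=WYWB L=GOOB
After move 5 (F'): F=YOWY U=OGRW R=GRRR D=OBYB L=GGOB
After move 6 (R): R=RGRR U=OORY F=YBWB D=OWYW B=WYGB
Query 1: F[0] = Y
Query 2: B[0] = W
Query 3: F[2] = W
Query 4: D[1] = W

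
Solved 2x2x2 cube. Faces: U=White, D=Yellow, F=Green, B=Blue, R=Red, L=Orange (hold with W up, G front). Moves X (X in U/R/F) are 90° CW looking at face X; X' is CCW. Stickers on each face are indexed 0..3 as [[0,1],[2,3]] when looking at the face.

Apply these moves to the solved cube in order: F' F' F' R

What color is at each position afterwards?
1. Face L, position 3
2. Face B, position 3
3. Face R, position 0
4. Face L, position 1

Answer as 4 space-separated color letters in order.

After move 1 (F'): F=GGGG U=WWRR R=YRYR D=OOYY L=OWOW
After move 2 (F'): F=GGGG U=WWYY R=OROR D=WWYY L=OROR
After move 3 (F'): F=GGGG U=WWOO R=WRWR D=RRYY L=OYOY
After move 4 (R): R=WWRR U=WGOG F=GRGY D=RBYB B=OBWB
Query 1: L[3] = Y
Query 2: B[3] = B
Query 3: R[0] = W
Query 4: L[1] = Y

Answer: Y B W Y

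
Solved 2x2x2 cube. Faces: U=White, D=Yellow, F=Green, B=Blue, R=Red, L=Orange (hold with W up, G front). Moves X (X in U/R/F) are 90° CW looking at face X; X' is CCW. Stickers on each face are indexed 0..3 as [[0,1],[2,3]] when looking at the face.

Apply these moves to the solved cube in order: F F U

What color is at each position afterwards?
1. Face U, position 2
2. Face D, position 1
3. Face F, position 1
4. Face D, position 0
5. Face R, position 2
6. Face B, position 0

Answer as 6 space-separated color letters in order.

Answer: Y W R W O O

Derivation:
After move 1 (F): F=GGGG U=WWOO R=WRWR D=RRYY L=OYOY
After move 2 (F): F=GGGG U=WWYY R=OROR D=WWYY L=OROR
After move 3 (U): U=YWYW F=ORGG R=BBOR B=ORBB L=GGOR
Query 1: U[2] = Y
Query 2: D[1] = W
Query 3: F[1] = R
Query 4: D[0] = W
Query 5: R[2] = O
Query 6: B[0] = O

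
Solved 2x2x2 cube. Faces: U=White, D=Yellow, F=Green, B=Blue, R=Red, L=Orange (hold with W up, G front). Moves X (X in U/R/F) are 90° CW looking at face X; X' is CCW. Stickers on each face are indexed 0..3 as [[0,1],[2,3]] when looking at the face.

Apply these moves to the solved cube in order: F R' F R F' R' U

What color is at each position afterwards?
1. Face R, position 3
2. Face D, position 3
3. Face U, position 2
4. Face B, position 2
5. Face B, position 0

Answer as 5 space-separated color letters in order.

After move 1 (F): F=GGGG U=WWOO R=WRWR D=RRYY L=OYOY
After move 2 (R'): R=RRWW U=WBOB F=GWGO D=RGYG B=YBRB
After move 3 (F): F=GGOW U=WBYY R=ORBW D=WRYG L=OROG
After move 4 (R): R=BOWR U=WGYW F=GROG D=WRYY B=YBBB
After move 5 (F'): F=RGGO U=WGBW R=ROWR D=RGYY L=OWOY
After move 6 (R'): R=ORRW U=WBBY F=RGGW D=RGYO B=YBGB
After move 7 (U): U=BWYB F=ORGW R=YBRW B=OWGB L=RGOY
Query 1: R[3] = W
Query 2: D[3] = O
Query 3: U[2] = Y
Query 4: B[2] = G
Query 5: B[0] = O

Answer: W O Y G O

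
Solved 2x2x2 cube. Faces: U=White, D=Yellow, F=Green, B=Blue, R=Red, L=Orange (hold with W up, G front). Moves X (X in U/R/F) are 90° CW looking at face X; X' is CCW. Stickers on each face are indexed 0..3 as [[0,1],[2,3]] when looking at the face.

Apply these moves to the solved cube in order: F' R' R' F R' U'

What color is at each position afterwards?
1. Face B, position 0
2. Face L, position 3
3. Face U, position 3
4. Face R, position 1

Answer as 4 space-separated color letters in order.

After move 1 (F'): F=GGGG U=WWRR R=YRYR D=OOYY L=OWOW
After move 2 (R'): R=RRYY U=WBRB F=GWGR D=OGYG B=YBOB
After move 3 (R'): R=RYRY U=WORY F=GBGB D=OWYR B=GBGB
After move 4 (F): F=GGBB U=WOWW R=RYYY D=RRYR L=OOOW
After move 5 (R'): R=YYRY U=WGWG F=GOBW D=RGYB B=RBRB
After move 6 (U'): U=GGWW F=OOBW R=GORY B=YYRB L=RBOW
Query 1: B[0] = Y
Query 2: L[3] = W
Query 3: U[3] = W
Query 4: R[1] = O

Answer: Y W W O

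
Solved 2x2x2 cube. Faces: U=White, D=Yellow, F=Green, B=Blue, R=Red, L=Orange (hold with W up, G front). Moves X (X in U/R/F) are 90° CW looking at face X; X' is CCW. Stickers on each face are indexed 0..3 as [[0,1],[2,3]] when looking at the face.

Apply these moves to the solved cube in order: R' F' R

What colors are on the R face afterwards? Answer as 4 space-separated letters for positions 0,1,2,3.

After move 1 (R'): R=RRRR U=WBWB F=GWGW D=YGYG B=YBYB
After move 2 (F'): F=WWGG U=WBRR R=GRYR D=OOYG L=OBOW
After move 3 (R): R=YGRR U=WWRG F=WOGG D=OYYY B=RBBB
Query: R face = YGRR

Answer: Y G R R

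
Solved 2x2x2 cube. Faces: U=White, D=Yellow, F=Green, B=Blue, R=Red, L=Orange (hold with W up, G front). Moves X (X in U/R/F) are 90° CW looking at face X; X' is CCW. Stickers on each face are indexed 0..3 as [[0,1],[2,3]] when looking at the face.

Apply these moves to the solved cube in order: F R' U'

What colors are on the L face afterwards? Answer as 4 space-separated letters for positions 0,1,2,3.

After move 1 (F): F=GGGG U=WWOO R=WRWR D=RRYY L=OYOY
After move 2 (R'): R=RRWW U=WBOB F=GWGO D=RGYG B=YBRB
After move 3 (U'): U=BBWO F=OYGO R=GWWW B=RRRB L=YBOY
Query: L face = YBOY

Answer: Y B O Y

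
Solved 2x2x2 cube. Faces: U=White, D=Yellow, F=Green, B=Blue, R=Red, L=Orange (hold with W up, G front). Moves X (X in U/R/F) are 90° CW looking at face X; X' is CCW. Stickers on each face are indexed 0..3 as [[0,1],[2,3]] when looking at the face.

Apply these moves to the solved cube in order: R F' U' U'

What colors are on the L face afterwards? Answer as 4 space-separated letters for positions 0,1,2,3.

After move 1 (R): R=RRRR U=WGWG F=GYGY D=YBYB B=WBWB
After move 2 (F'): F=YYGG U=WGRR R=BRYR D=OOYB L=OGOW
After move 3 (U'): U=GRWR F=OGGG R=YYYR B=BRWB L=WBOW
After move 4 (U'): U=RRGW F=WBGG R=OGYR B=YYWB L=BROW
Query: L face = BROW

Answer: B R O W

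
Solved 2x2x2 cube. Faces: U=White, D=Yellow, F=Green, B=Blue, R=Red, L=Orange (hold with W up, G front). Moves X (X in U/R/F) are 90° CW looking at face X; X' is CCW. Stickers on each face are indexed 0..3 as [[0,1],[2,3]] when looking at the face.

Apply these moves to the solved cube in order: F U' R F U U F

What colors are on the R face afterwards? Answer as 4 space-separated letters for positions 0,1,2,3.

Answer: Y R W G

Derivation:
After move 1 (F): F=GGGG U=WWOO R=WRWR D=RRYY L=OYOY
After move 2 (U'): U=WOWO F=OYGG R=GGWR B=WRBB L=BBOY
After move 3 (R): R=WGRG U=WYWG F=ORGY D=RBYW B=OROB
After move 4 (F): F=GOYR U=WYYB R=WGGG D=RWYW L=BROB
After move 5 (U): U=YWBY F=WGYR R=ORGG B=BROB L=GOOB
After move 6 (U): U=BYYW F=ORYR R=BRGG B=GOOB L=WGOB
After move 7 (F): F=YORR U=BYBG R=YRWG D=GBYW L=WROW
Query: R face = YRWG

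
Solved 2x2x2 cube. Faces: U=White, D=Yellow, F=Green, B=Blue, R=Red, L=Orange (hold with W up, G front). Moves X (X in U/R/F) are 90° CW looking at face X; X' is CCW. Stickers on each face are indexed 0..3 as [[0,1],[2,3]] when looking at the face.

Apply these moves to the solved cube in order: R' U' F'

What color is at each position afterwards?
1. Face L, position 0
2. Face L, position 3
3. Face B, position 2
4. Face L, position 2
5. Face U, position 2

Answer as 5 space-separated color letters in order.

After move 1 (R'): R=RRRR U=WBWB F=GWGW D=YGYG B=YBYB
After move 2 (U'): U=BBWW F=OOGW R=GWRR B=RRYB L=YBOO
After move 3 (F'): F=OWOG U=BBGR R=GWYR D=BOYG L=YWOW
Query 1: L[0] = Y
Query 2: L[3] = W
Query 3: B[2] = Y
Query 4: L[2] = O
Query 5: U[2] = G

Answer: Y W Y O G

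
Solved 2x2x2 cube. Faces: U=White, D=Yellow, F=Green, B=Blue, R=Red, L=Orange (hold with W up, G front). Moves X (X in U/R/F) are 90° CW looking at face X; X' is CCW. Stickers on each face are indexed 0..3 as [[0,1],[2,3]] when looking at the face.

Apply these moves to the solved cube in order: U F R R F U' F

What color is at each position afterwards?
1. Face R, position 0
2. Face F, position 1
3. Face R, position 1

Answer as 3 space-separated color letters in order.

Answer: W G G

Derivation:
After move 1 (U): U=WWWW F=RRGG R=BBRR B=OOBB L=GGOO
After move 2 (F): F=GRGR U=WWOG R=WBWR D=RBYY L=GYOY
After move 3 (R): R=WWRB U=WROR F=GBGY D=RBYO B=GOWB
After move 4 (R): R=RWBW U=WBOY F=GBGO D=RWYG B=RORB
After move 5 (F): F=GGOB U=WBYY R=OWYW D=BRYG L=GROW
After move 6 (U'): U=BYWY F=GROB R=GGYW B=OWRB L=ROOW
After move 7 (F): F=OGBR U=BYWO R=WGYW D=YGYG L=RBOR
Query 1: R[0] = W
Query 2: F[1] = G
Query 3: R[1] = G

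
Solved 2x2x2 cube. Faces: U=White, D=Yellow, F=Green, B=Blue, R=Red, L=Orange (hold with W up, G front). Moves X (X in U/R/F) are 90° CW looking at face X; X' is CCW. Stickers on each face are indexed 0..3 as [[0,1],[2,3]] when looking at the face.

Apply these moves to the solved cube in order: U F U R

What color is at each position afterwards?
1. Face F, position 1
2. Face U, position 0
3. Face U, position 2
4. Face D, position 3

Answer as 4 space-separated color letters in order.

Answer: B O G G

Derivation:
After move 1 (U): U=WWWW F=RRGG R=BBRR B=OOBB L=GGOO
After move 2 (F): F=GRGR U=WWOG R=WBWR D=RBYY L=GYOY
After move 3 (U): U=OWGW F=WBGR R=OOWR B=GYBB L=GROY
After move 4 (R): R=WORO U=OBGR F=WBGY D=RBYG B=WYWB
Query 1: F[1] = B
Query 2: U[0] = O
Query 3: U[2] = G
Query 4: D[3] = G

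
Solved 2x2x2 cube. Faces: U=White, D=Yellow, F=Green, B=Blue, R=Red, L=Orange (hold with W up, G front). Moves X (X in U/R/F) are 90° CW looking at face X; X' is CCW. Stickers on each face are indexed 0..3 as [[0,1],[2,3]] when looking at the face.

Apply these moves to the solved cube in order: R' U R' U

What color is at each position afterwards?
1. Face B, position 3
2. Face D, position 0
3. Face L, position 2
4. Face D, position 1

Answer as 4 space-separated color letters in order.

After move 1 (R'): R=RRRR U=WBWB F=GWGW D=YGYG B=YBYB
After move 2 (U): U=WWBB F=RRGW R=YBRR B=OOYB L=GWOO
After move 3 (R'): R=BRYR U=WYBO F=RWGB D=YRYW B=GOGB
After move 4 (U): U=BWOY F=BRGB R=GOYR B=GWGB L=RWOO
Query 1: B[3] = B
Query 2: D[0] = Y
Query 3: L[2] = O
Query 4: D[1] = R

Answer: B Y O R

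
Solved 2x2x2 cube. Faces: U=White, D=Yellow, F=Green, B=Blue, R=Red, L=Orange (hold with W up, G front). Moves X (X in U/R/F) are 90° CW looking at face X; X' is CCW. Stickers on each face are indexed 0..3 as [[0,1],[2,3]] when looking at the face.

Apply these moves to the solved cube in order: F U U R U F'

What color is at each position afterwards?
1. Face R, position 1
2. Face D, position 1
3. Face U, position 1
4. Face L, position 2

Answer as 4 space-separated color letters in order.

After move 1 (F): F=GGGG U=WWOO R=WRWR D=RRYY L=OYOY
After move 2 (U): U=OWOW F=WRGG R=BBWR B=OYBB L=GGOY
After move 3 (U): U=OOWW F=BBGG R=OYWR B=GGBB L=WROY
After move 4 (R): R=WORY U=OBWG F=BRGY D=RBYG B=WGOB
After move 5 (U): U=WOGB F=WOGY R=WGRY B=WROB L=BROY
After move 6 (F'): F=OYWG U=WOWR R=BGRY D=RYYG L=BBOG
Query 1: R[1] = G
Query 2: D[1] = Y
Query 3: U[1] = O
Query 4: L[2] = O

Answer: G Y O O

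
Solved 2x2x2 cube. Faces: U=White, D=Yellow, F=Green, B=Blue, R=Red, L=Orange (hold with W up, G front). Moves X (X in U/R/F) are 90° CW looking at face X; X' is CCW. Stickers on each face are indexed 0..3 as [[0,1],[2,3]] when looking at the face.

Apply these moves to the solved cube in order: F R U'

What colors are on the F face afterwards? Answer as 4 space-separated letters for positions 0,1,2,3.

Answer: O Y G Y

Derivation:
After move 1 (F): F=GGGG U=WWOO R=WRWR D=RRYY L=OYOY
After move 2 (R): R=WWRR U=WGOG F=GRGY D=RBYB B=OBWB
After move 3 (U'): U=GGWO F=OYGY R=GRRR B=WWWB L=OBOY
Query: F face = OYGY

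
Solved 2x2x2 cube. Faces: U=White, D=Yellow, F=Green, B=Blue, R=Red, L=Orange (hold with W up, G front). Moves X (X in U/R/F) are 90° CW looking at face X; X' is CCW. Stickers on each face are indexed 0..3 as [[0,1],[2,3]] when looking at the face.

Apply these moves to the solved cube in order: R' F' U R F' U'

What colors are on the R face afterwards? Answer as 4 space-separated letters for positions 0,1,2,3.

Answer: O G O B

Derivation:
After move 1 (R'): R=RRRR U=WBWB F=GWGW D=YGYG B=YBYB
After move 2 (F'): F=WWGG U=WBRR R=GRYR D=OOYG L=OBOW
After move 3 (U): U=RWRB F=GRGG R=YBYR B=OBYB L=WWOW
After move 4 (R): R=YYRB U=RRRG F=GOGG D=OYYO B=BBWB
After move 5 (F'): F=OGGG U=RRYR R=YYOB D=WWYO L=WGOR
After move 6 (U'): U=RRRY F=WGGG R=OGOB B=YYWB L=BBOR
Query: R face = OGOB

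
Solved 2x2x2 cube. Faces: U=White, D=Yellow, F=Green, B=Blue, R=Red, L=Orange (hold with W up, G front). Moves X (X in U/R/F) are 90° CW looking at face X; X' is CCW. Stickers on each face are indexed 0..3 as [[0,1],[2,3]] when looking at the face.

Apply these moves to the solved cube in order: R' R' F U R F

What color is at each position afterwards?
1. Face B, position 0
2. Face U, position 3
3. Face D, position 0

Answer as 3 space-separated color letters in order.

After move 1 (R'): R=RRRR U=WBWB F=GWGW D=YGYG B=YBYB
After move 2 (R'): R=RRRR U=WYWY F=GBGB D=YWYW B=GBGB
After move 3 (F): F=GGBB U=WYOO R=WRYR D=RRYW L=OYOW
After move 4 (U): U=OWOY F=WRBB R=GBYR B=OYGB L=GGOW
After move 5 (R): R=YGRB U=OROB F=WRBW D=RGYO B=YYWB
After move 6 (F): F=BWWR U=ORWG R=OGBB D=RYYO L=GROG
Query 1: B[0] = Y
Query 2: U[3] = G
Query 3: D[0] = R

Answer: Y G R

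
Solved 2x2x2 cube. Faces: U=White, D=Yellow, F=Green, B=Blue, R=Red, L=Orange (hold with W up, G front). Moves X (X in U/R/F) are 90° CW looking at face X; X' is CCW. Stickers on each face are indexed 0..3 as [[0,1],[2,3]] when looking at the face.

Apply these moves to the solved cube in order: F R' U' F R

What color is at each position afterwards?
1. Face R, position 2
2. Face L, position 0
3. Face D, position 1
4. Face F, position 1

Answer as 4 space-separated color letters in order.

Answer: W Y R G

Derivation:
After move 1 (F): F=GGGG U=WWOO R=WRWR D=RRYY L=OYOY
After move 2 (R'): R=RRWW U=WBOB F=GWGO D=RGYG B=YBRB
After move 3 (U'): U=BBWO F=OYGO R=GWWW B=RRRB L=YBOY
After move 4 (F): F=GOOY U=BBYB R=WWOW D=WGYG L=YROG
After move 5 (R): R=OWWW U=BOYY F=GGOG D=WRYR B=BRBB
Query 1: R[2] = W
Query 2: L[0] = Y
Query 3: D[1] = R
Query 4: F[1] = G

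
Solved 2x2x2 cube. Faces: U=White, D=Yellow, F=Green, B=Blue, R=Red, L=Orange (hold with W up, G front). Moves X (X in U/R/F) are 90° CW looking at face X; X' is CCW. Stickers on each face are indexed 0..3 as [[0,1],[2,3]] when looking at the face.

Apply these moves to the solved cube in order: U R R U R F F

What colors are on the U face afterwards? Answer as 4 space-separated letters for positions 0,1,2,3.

After move 1 (U): U=WWWW F=RRGG R=BBRR B=OOBB L=GGOO
After move 2 (R): R=RBRB U=WRWG F=RYGY D=YBYO B=WOWB
After move 3 (R): R=RRBB U=WYWY F=RBGO D=YWYW B=GORB
After move 4 (U): U=WWYY F=RRGO R=GOBB B=GGRB L=RBOO
After move 5 (R): R=BGBO U=WRYO F=RWGW D=YRYG B=YGWB
After move 6 (F): F=GRWW U=WROB R=YGOO D=BBYG L=RYOR
After move 7 (F): F=WGWR U=WRRY R=OGBO D=OYYG L=RBOB
Query: U face = WRRY

Answer: W R R Y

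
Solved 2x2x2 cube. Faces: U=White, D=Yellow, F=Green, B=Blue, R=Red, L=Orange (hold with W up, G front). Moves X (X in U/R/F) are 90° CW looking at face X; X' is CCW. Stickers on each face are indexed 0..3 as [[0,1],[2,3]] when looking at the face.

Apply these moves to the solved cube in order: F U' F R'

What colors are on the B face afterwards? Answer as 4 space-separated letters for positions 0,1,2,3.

After move 1 (F): F=GGGG U=WWOO R=WRWR D=RRYY L=OYOY
After move 2 (U'): U=WOWO F=OYGG R=GGWR B=WRBB L=BBOY
After move 3 (F): F=GOGY U=WOYB R=WGOR D=WGYY L=BROR
After move 4 (R'): R=GRWO U=WBYW F=GOGB D=WOYY B=YRGB
Query: B face = YRGB

Answer: Y R G B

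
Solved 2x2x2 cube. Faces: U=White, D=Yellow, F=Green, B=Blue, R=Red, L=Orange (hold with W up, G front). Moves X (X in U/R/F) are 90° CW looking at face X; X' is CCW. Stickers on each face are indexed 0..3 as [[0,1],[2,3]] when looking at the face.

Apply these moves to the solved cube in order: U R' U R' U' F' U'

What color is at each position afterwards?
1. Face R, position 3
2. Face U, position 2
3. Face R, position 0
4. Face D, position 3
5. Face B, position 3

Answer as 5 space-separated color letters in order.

Answer: B Y W W B

Derivation:
After move 1 (U): U=WWWW F=RRGG R=BBRR B=OOBB L=GGOO
After move 2 (R'): R=BRBR U=WBWO F=RWGW D=YRYG B=YOYB
After move 3 (U): U=WWOB F=BRGW R=YOBR B=GGYB L=RWOO
After move 4 (R'): R=ORYB U=WYOG F=BWGB D=YRYW B=GGRB
After move 5 (U'): U=YGWO F=RWGB R=BWYB B=ORRB L=GGOO
After move 6 (F'): F=WBRG U=YGBY R=RWYB D=GOYW L=GOOW
After move 7 (U'): U=GYYB F=GORG R=WBYB B=RWRB L=OROW
Query 1: R[3] = B
Query 2: U[2] = Y
Query 3: R[0] = W
Query 4: D[3] = W
Query 5: B[3] = B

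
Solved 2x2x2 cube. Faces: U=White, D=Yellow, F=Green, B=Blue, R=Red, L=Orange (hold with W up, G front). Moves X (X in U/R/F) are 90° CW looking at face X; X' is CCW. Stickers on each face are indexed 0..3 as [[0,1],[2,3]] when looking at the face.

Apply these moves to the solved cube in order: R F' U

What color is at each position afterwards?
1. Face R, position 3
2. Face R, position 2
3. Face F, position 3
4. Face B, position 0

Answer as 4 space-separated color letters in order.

After move 1 (R): R=RRRR U=WGWG F=GYGY D=YBYB B=WBWB
After move 2 (F'): F=YYGG U=WGRR R=BRYR D=OOYB L=OGOW
After move 3 (U): U=RWRG F=BRGG R=WBYR B=OGWB L=YYOW
Query 1: R[3] = R
Query 2: R[2] = Y
Query 3: F[3] = G
Query 4: B[0] = O

Answer: R Y G O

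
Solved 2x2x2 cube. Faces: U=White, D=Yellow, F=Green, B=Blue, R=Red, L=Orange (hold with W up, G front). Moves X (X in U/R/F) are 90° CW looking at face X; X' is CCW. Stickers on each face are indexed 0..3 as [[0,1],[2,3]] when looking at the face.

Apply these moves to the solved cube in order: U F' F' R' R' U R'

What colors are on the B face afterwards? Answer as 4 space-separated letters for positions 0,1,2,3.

Answer: Y R W B

Derivation:
After move 1 (U): U=WWWW F=RRGG R=BBRR B=OOBB L=GGOO
After move 2 (F'): F=RGRG U=WWBR R=YBYR D=GOYY L=GWOW
After move 3 (F'): F=GGRR U=WWYY R=OBGR D=WWYY L=GROB
After move 4 (R'): R=BROG U=WBYO F=GWRY D=WGYR B=YOWB
After move 5 (R'): R=RGBO U=WWYY F=GBRO D=WWYY B=ROGB
After move 6 (U): U=YWYW F=RGRO R=ROBO B=GRGB L=GBOB
After move 7 (R'): R=OORB U=YGYG F=RWRW D=WGYO B=YRWB
Query: B face = YRWB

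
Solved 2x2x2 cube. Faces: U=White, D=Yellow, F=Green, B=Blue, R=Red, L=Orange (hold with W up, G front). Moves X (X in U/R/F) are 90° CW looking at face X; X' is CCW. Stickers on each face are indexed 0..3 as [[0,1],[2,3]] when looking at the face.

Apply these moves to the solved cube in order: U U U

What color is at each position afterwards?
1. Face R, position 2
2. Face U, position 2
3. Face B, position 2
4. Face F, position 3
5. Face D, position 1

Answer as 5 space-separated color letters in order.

Answer: R W B G Y

Derivation:
After move 1 (U): U=WWWW F=RRGG R=BBRR B=OOBB L=GGOO
After move 2 (U): U=WWWW F=BBGG R=OORR B=GGBB L=RROO
After move 3 (U): U=WWWW F=OOGG R=GGRR B=RRBB L=BBOO
Query 1: R[2] = R
Query 2: U[2] = W
Query 3: B[2] = B
Query 4: F[3] = G
Query 5: D[1] = Y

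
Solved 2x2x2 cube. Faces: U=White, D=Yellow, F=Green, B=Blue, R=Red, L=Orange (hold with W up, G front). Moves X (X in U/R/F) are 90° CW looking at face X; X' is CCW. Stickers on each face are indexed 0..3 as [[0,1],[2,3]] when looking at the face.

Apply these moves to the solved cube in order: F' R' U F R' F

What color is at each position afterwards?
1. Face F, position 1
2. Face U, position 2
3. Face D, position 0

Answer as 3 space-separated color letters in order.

After move 1 (F'): F=GGGG U=WWRR R=YRYR D=OOYY L=OWOW
After move 2 (R'): R=RRYY U=WBRB F=GWGR D=OGYG B=YBOB
After move 3 (U): U=RWBB F=RRGR R=YBYY B=OWOB L=GWOW
After move 4 (F): F=GRRR U=RWWW R=BBBY D=YYYG L=GOOG
After move 5 (R'): R=BYBB U=ROWO F=GWRW D=YRYR B=GWYB
After move 6 (F): F=RGWW U=ROGO R=WYOB D=BBYR L=GYOR
Query 1: F[1] = G
Query 2: U[2] = G
Query 3: D[0] = B

Answer: G G B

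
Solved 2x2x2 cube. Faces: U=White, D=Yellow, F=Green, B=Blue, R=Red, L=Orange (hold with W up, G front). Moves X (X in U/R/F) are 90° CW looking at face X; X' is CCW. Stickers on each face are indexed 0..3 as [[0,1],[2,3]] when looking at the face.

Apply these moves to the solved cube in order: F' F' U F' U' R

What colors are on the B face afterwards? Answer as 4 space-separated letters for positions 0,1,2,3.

Answer: B B O B

Derivation:
After move 1 (F'): F=GGGG U=WWRR R=YRYR D=OOYY L=OWOW
After move 2 (F'): F=GGGG U=WWYY R=OROR D=WWYY L=OROR
After move 3 (U): U=YWYW F=ORGG R=BBOR B=ORBB L=GGOR
After move 4 (F'): F=RGOG U=YWBO R=WBWR D=GRYY L=GWOY
After move 5 (U'): U=WOYB F=GWOG R=RGWR B=WBBB L=OROY
After move 6 (R): R=WRRG U=WWYG F=GROY D=GBYW B=BBOB
Query: B face = BBOB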